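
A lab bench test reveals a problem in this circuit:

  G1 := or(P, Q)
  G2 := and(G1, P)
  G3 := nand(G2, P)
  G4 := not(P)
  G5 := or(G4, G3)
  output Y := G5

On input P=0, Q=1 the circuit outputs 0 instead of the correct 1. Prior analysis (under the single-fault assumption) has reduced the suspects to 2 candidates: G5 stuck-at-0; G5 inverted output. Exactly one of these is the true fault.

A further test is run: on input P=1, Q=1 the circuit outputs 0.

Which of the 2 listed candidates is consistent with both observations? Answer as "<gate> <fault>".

G5 stuck-at-0

Evaluate each candidate on input P=1, Q=1:
  G5 stuck-at-0: G1=1, G2=1, G3=0, G4=0, G5=0 [stuck-at-0] → 0 — matches
  G5 inverted output: G1=1, G2=1, G3=0, G4=0, G5=1 [inverted output] → 1 — eliminated
Only G5 stuck-at-0 reproduces the observed 0.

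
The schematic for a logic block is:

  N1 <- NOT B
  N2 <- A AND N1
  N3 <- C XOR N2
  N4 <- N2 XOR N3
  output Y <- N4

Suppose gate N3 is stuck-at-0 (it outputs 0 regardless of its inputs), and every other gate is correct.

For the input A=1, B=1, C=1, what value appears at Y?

0

Propagate with N3 forced: N1=0, N2=0, N3=0 [stuck-at-0], N4=0.
So Y = 0. (Without the fault it would be 1.)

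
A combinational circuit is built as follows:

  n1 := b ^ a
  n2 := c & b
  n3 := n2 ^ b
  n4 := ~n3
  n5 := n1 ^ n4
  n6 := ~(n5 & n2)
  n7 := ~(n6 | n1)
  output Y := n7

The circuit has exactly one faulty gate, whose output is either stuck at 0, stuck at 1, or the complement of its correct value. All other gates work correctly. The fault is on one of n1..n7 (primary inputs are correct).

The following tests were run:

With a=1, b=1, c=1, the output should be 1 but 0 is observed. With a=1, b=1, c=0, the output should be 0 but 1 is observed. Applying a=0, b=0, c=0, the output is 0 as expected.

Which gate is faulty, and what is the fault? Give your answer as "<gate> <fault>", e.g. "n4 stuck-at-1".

n2 inverted output

Fault-free values for test 1 (a=1, b=1, c=1): n1=0, n2=1, n3=0, n4=1, n5=1, n6=0, n7=1, giving Y=1. Observed 0.
Test 1: faults giving observed 0 are {n1 stuck-at-1, n1 inverted output, n2 stuck-at-0, n2 inverted output, n3 stuck-at-1, n3 inverted output, n4 stuck-at-0, n4 inverted output, n5 stuck-at-0, n5 inverted output, n6 stuck-at-1, n6 inverted output, n7 stuck-at-0, n7 inverted output}.
Test 2 (a=1, b=1, c=0): fault-free n1=0, n2=0, n3=1, n4=0, n5=0, n6=1, n7=0 → 0; observed 1. Eliminates n1 stuck-at-1, n1 inverted output, n2 stuck-at-0, n3 stuck-at-1, n3 inverted output, n4 stuck-at-0, n4 inverted output, n5 stuck-at-0, n5 inverted output, n6 stuck-at-1, n7 stuck-at-0.
Test 3 (a=0, b=0, c=0): fault-free n1=0, n2=0, n3=0, n4=1, n5=1, n6=1, n7=0 → 0; observed 0. Eliminates n6 inverted output, n7 inverted output.
Only n2 inverted output is consistent with every test.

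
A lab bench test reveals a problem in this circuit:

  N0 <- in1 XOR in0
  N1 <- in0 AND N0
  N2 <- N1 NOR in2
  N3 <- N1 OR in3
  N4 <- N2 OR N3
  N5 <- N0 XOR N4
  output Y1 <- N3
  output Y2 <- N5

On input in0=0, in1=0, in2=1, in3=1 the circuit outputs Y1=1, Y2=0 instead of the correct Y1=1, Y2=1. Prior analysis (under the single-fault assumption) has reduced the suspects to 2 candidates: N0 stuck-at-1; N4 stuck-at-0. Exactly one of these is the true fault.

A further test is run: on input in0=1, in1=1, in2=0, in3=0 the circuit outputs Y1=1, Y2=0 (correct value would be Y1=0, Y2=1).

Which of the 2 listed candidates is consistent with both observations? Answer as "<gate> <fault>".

Evaluate each candidate on input in0=1, in1=1, in2=0, in3=0:
  N0 stuck-at-1: N0=1 [stuck-at-1], N1=1, N2=0, N3=1, N4=1, N5=0 → Y1=1, Y2=0 — matches
  N4 stuck-at-0: N0=0, N1=0, N2=1, N3=0, N4=0 [stuck-at-0], N5=0 → Y1=0, Y2=0 — eliminated
Only N0 stuck-at-1 reproduces the observed Y1=1, Y2=0.

N0 stuck-at-1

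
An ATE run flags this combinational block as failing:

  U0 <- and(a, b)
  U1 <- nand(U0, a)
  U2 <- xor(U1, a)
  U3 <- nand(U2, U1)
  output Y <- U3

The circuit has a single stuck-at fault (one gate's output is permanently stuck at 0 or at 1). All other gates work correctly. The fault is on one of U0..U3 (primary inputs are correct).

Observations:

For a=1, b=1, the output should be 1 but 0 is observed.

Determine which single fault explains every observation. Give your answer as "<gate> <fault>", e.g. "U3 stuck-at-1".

Fault-free values for test 1 (a=1, b=1): U0=1, U1=0, U2=1, U3=1, giving Y=1. Observed 0.
Test 1: faults giving observed 0 are {U3 stuck-at-0}.
Only U3 stuck-at-0 is consistent with every test.

U3 stuck-at-0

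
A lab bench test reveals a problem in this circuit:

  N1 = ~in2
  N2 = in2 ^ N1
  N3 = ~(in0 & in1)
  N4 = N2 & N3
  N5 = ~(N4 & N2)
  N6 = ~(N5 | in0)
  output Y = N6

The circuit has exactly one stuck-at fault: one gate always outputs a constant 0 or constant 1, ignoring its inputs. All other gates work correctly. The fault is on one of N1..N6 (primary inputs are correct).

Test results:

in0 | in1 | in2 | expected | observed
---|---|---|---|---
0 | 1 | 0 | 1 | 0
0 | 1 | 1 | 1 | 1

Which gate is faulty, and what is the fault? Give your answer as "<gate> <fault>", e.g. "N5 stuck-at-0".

N1 stuck-at-0

Fault-free values for test 1 (in0=0, in1=1, in2=0): N1=1, N2=1, N3=1, N4=1, N5=0, N6=1, giving Y=1. Observed 0.
Test 1: faults giving observed 0 are {N1 stuck-at-0, N2 stuck-at-0, N3 stuck-at-0, N4 stuck-at-0, N5 stuck-at-1, N6 stuck-at-0}.
Test 2 (in0=0, in1=1, in2=1): fault-free N1=0, N2=1, N3=1, N4=1, N5=0, N6=1 → 1; observed 1. Eliminates N2 stuck-at-0, N3 stuck-at-0, N4 stuck-at-0, N5 stuck-at-1, N6 stuck-at-0.
Only N1 stuck-at-0 is consistent with every test.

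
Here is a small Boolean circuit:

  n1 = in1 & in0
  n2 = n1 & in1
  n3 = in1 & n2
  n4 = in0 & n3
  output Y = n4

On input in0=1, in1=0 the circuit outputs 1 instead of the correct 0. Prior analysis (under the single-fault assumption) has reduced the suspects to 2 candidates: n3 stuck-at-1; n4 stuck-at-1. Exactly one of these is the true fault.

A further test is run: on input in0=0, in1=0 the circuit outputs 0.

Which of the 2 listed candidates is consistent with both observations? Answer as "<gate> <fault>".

Evaluate each candidate on input in0=0, in1=0:
  n3 stuck-at-1: n1=0, n2=0, n3=1 [stuck-at-1], n4=0 → 0 — matches
  n4 stuck-at-1: n1=0, n2=0, n3=0, n4=1 [stuck-at-1] → 1 — eliminated
Only n3 stuck-at-1 reproduces the observed 0.

n3 stuck-at-1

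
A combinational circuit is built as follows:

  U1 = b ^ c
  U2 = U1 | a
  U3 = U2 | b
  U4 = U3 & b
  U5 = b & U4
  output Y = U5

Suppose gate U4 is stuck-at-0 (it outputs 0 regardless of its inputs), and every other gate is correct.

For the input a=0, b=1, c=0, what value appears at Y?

Propagate with U4 forced: U1=1, U2=1, U3=1, U4=0 [stuck-at-0], U5=0.
So Y = 0. (Without the fault it would be 1.)

0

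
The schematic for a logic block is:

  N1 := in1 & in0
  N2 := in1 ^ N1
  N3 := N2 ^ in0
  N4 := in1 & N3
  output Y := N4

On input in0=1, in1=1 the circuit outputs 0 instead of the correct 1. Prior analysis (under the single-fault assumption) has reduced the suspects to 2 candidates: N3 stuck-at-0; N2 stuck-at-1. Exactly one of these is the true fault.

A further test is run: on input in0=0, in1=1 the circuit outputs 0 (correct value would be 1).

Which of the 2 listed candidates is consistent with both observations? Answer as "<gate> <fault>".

N3 stuck-at-0

Evaluate each candidate on input in0=0, in1=1:
  N3 stuck-at-0: N1=0, N2=1, N3=0 [stuck-at-0], N4=0 → 0 — matches
  N2 stuck-at-1: N1=0, N2=1 [stuck-at-1], N3=1, N4=1 → 1 — eliminated
Only N3 stuck-at-0 reproduces the observed 0.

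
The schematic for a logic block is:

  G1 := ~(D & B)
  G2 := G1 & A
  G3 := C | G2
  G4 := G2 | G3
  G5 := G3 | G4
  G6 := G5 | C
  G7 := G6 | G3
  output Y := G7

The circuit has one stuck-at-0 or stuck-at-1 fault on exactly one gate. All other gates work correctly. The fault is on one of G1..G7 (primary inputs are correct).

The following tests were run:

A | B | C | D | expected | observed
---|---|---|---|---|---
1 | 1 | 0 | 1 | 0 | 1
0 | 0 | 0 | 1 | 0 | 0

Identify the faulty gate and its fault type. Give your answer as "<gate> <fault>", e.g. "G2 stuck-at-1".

G1 stuck-at-1

Fault-free values for test 1 (A=1, B=1, C=0, D=1): G1=0, G2=0, G3=0, G4=0, G5=0, G6=0, G7=0, giving Y=0. Observed 1.
Test 1: faults giving observed 1 are {G1 stuck-at-1, G2 stuck-at-1, G3 stuck-at-1, G4 stuck-at-1, G5 stuck-at-1, G6 stuck-at-1, G7 stuck-at-1}.
Test 2 (A=0, B=0, C=0, D=1): fault-free G1=1, G2=0, G3=0, G4=0, G5=0, G6=0, G7=0 → 0; observed 0. Eliminates G2 stuck-at-1, G3 stuck-at-1, G4 stuck-at-1, G5 stuck-at-1, G6 stuck-at-1, G7 stuck-at-1.
Only G1 stuck-at-1 is consistent with every test.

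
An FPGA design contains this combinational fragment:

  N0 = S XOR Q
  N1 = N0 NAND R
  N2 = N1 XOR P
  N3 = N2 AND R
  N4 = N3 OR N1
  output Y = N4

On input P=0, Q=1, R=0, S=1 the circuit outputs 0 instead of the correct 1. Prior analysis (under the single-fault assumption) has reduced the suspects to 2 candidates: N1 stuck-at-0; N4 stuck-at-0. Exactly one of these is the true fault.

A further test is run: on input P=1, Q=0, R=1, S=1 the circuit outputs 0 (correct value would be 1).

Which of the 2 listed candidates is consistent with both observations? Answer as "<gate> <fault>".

N4 stuck-at-0

Evaluate each candidate on input P=1, Q=0, R=1, S=1:
  N1 stuck-at-0: N0=1, N1=0 [stuck-at-0], N2=1, N3=1, N4=1 → 1 — eliminated
  N4 stuck-at-0: N0=1, N1=0, N2=1, N3=1, N4=0 [stuck-at-0] → 0 — matches
Only N4 stuck-at-0 reproduces the observed 0.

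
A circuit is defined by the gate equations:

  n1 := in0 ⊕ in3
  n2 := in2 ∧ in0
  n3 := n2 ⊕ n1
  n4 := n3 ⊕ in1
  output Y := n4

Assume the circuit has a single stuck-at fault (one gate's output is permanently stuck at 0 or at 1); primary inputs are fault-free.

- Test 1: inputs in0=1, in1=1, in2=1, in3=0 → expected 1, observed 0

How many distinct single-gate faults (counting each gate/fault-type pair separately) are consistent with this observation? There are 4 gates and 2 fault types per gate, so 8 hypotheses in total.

4

Fault-free: n1=1, n2=1, n3=0, n4=1 → 1. Observed 0.
  n1 stuck-at-0: output 0 ✓
  n1 stuck-at-1: output 1 ✗
  n2 stuck-at-0: output 0 ✓
  n2 stuck-at-1: output 1 ✗
  n3 stuck-at-0: output 1 ✗
  n3 stuck-at-1: output 0 ✓
  n4 stuck-at-0: output 0 ✓
  n4 stuck-at-1: output 1 ✗
Consistent faults: {n1 stuck-at-0, n2 stuck-at-0, n3 stuck-at-1, n4 stuck-at-0} — 4 in all.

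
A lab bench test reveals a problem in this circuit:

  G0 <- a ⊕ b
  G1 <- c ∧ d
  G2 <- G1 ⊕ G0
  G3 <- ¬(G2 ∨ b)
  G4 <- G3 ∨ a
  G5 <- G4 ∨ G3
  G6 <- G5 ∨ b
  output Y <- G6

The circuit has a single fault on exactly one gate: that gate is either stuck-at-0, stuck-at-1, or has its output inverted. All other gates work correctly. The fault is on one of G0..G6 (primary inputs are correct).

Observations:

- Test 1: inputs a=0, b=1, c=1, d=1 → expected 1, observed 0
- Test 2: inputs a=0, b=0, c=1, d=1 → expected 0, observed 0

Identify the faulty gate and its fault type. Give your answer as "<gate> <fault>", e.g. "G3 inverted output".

Fault-free values for test 1 (a=0, b=1, c=1, d=1): G0=1, G1=1, G2=0, G3=0, G4=0, G5=0, G6=1, giving Y=1. Observed 0.
Test 1: faults giving observed 0 are {G6 stuck-at-0, G6 inverted output}.
Test 2 (a=0, b=0, c=1, d=1): fault-free G0=0, G1=1, G2=1, G3=0, G4=0, G5=0, G6=0 → 0; observed 0. Eliminates G6 inverted output.
Only G6 stuck-at-0 is consistent with every test.

G6 stuck-at-0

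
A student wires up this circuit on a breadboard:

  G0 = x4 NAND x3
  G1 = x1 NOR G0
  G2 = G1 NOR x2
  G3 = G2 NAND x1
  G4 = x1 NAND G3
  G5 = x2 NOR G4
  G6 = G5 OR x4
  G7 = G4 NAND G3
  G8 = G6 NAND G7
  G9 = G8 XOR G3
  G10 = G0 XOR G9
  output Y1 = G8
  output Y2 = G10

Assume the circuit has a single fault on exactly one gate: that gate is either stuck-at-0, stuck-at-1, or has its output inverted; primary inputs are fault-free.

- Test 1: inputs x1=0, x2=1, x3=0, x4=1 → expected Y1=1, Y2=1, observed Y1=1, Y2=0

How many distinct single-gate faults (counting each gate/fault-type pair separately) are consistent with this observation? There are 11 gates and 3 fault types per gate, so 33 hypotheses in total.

Fault-free: G0=1, G1=0, G2=0, G3=1, G4=1, G5=0, G6=1, G7=0, G8=1, G9=0, G10=1 → Y1=1, Y2=1. Observed Y1=1, Y2=0.
  G0: stuck-at-0, inverted output ✓; others ✗
  G1: none of the 3 fault types match ✗
  G2: none of the 3 fault types match ✗
  G3: none of the 3 fault types match ✗
  G4: none of the 3 fault types match ✗
  G5: none of the 3 fault types match ✗
  G6: none of the 3 fault types match ✗
  G7: none of the 3 fault types match ✗
  G8: none of the 3 fault types match ✗
  G9: stuck-at-1, inverted output ✓; others ✗
  G10: stuck-at-0, inverted output ✓; others ✗
Consistent faults: {G0 stuck-at-0, G0 inverted output, G9 stuck-at-1, G9 inverted output, G10 stuck-at-0, G10 inverted output} — 6 in all.

6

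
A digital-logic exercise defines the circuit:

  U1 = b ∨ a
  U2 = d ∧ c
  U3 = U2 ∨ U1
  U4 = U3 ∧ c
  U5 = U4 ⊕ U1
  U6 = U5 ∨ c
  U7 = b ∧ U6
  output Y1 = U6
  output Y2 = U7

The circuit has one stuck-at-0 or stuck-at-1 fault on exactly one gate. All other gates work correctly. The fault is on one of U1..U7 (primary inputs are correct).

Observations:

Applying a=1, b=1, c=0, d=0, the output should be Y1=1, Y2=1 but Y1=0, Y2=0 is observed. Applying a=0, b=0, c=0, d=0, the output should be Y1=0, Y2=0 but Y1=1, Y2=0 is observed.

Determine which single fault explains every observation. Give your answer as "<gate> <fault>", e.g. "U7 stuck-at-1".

Fault-free values for test 1 (a=1, b=1, c=0, d=0): U1=1, U2=0, U3=1, U4=0, U5=1, U6=1, U7=1, giving Y1=1, Y2=1. Observed Y1=0, Y2=0.
Test 1: faults giving observed Y1=0, Y2=0 are {U1 stuck-at-0, U4 stuck-at-1, U5 stuck-at-0, U6 stuck-at-0}.
Test 2 (a=0, b=0, c=0, d=0): fault-free U1=0, U2=0, U3=0, U4=0, U5=0, U6=0, U7=0 → Y1=0, Y2=0; observed Y1=1, Y2=0. Eliminates U1 stuck-at-0, U5 stuck-at-0, U6 stuck-at-0.
Only U4 stuck-at-1 is consistent with every test.

U4 stuck-at-1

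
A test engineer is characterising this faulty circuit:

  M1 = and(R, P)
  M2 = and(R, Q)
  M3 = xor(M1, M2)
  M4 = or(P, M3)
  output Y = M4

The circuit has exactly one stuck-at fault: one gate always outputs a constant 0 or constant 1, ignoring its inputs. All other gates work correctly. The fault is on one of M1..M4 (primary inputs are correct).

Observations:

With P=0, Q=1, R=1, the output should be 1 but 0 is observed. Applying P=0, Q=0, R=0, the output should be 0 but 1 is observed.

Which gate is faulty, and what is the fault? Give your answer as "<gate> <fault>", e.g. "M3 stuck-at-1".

Fault-free values for test 1 (P=0, Q=1, R=1): M1=0, M2=1, M3=1, M4=1, giving Y=1. Observed 0.
Test 1: faults giving observed 0 are {M1 stuck-at-1, M2 stuck-at-0, M3 stuck-at-0, M4 stuck-at-0}.
Test 2 (P=0, Q=0, R=0): fault-free M1=0, M2=0, M3=0, M4=0 → 0; observed 1. Eliminates M2 stuck-at-0, M3 stuck-at-0, M4 stuck-at-0.
Only M1 stuck-at-1 is consistent with every test.

M1 stuck-at-1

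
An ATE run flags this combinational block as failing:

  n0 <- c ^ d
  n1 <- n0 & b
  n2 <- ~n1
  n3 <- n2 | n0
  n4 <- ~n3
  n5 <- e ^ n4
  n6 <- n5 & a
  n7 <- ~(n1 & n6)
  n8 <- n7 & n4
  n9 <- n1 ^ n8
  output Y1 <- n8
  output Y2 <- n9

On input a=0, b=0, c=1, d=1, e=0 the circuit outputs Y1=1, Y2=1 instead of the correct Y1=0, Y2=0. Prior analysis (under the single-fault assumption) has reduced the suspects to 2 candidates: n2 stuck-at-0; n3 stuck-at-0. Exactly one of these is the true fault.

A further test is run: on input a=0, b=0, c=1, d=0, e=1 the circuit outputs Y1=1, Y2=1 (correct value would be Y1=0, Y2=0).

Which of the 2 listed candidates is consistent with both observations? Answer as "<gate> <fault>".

n3 stuck-at-0

Evaluate each candidate on input a=0, b=0, c=1, d=0, e=1:
  n2 stuck-at-0: n0=1, n1=0, n2=0 [stuck-at-0], n3=1, n4=0, n5=1, n6=0, n7=1, n8=0, n9=0 → Y1=0, Y2=0 — eliminated
  n3 stuck-at-0: n0=1, n1=0, n2=1, n3=0 [stuck-at-0], n4=1, n5=0, n6=0, n7=1, n8=1, n9=1 → Y1=1, Y2=1 — matches
Only n3 stuck-at-0 reproduces the observed Y1=1, Y2=1.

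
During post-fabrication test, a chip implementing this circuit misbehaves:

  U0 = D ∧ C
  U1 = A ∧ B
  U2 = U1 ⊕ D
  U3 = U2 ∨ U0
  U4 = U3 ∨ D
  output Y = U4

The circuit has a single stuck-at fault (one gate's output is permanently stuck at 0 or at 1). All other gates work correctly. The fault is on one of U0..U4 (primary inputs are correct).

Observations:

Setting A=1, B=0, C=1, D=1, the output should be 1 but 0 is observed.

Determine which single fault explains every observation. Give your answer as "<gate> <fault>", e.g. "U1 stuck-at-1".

Fault-free values for test 1 (A=1, B=0, C=1, D=1): U0=1, U1=0, U2=1, U3=1, U4=1, giving Y=1. Observed 0.
Test 1: faults giving observed 0 are {U4 stuck-at-0}.
Only U4 stuck-at-0 is consistent with every test.

U4 stuck-at-0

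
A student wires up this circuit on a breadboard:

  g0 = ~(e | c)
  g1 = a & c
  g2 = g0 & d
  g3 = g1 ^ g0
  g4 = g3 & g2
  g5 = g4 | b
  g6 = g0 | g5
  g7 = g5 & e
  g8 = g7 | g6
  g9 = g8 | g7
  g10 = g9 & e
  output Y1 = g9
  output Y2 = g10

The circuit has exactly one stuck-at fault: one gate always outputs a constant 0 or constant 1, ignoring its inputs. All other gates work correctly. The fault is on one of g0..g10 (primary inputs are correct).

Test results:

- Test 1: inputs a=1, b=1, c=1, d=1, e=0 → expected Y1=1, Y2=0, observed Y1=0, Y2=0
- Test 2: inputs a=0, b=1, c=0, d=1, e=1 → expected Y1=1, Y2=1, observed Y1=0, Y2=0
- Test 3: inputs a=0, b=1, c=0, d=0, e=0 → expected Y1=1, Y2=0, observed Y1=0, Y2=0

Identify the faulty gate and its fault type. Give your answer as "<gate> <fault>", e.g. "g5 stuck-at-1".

Fault-free values for test 1 (a=1, b=1, c=1, d=1, e=0): g0=0, g1=1, g2=0, g3=1, g4=0, g5=1, g6=1, g7=0, g8=1, g9=1, g10=0, giving Y1=1, Y2=0. Observed Y1=0, Y2=0.
Test 1: faults giving observed Y1=0, Y2=0 are {g5 stuck-at-0, g6 stuck-at-0, g8 stuck-at-0, g9 stuck-at-0}.
Test 2 (a=0, b=1, c=0, d=1, e=1): fault-free g0=0, g1=0, g2=0, g3=0, g4=0, g5=1, g6=1, g7=1, g8=1, g9=1, g10=1 → Y1=1, Y2=1; observed Y1=0, Y2=0. Eliminates g6 stuck-at-0, g8 stuck-at-0.
Test 3 (a=0, b=1, c=0, d=0, e=0): fault-free g0=1, g1=0, g2=0, g3=1, g4=0, g5=1, g6=1, g7=0, g8=1, g9=1, g10=0 → Y1=1, Y2=0; observed Y1=0, Y2=0. Eliminates g5 stuck-at-0.
Only g9 stuck-at-0 is consistent with every test.

g9 stuck-at-0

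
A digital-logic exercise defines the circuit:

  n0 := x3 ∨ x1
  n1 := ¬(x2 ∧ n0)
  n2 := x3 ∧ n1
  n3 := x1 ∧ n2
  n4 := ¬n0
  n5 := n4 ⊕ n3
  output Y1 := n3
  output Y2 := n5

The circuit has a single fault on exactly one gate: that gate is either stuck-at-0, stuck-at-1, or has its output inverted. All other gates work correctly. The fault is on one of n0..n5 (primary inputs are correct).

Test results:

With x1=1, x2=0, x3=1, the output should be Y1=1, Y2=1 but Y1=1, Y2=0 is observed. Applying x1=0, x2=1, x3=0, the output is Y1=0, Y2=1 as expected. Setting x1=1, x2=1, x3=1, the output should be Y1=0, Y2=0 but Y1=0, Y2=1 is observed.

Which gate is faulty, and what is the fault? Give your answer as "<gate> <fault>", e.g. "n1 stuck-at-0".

n4 stuck-at-1

Fault-free values for test 1 (x1=1, x2=0, x3=1): n0=1, n1=1, n2=1, n3=1, n4=0, n5=1, giving Y1=1, Y2=1. Observed Y1=1, Y2=0.
Test 1: faults giving observed Y1=1, Y2=0 are {n0 stuck-at-0, n0 inverted output, n4 stuck-at-1, n4 inverted output, n5 stuck-at-0, n5 inverted output}.
Test 2 (x1=0, x2=1, x3=0): fault-free n0=0, n1=1, n2=0, n3=0, n4=1, n5=1 → Y1=0, Y2=1; observed Y1=0, Y2=1. Eliminates n0 inverted output, n4 inverted output, n5 stuck-at-0, n5 inverted output.
Test 3 (x1=1, x2=1, x3=1): fault-free n0=1, n1=0, n2=0, n3=0, n4=0, n5=0 → Y1=0, Y2=0; observed Y1=0, Y2=1. Eliminates n0 stuck-at-0.
Only n4 stuck-at-1 is consistent with every test.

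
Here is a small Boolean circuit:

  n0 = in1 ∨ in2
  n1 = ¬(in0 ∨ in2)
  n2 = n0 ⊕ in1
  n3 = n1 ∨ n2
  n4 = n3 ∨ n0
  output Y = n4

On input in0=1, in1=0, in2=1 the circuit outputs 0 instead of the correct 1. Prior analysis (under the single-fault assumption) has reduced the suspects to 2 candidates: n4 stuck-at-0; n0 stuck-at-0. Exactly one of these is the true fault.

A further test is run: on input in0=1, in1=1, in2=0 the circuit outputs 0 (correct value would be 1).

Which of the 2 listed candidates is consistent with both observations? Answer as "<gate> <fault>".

n4 stuck-at-0

Evaluate each candidate on input in0=1, in1=1, in2=0:
  n4 stuck-at-0: n0=1, n1=0, n2=0, n3=0, n4=0 [stuck-at-0] → 0 — matches
  n0 stuck-at-0: n0=0 [stuck-at-0], n1=0, n2=1, n3=1, n4=1 → 1 — eliminated
Only n4 stuck-at-0 reproduces the observed 0.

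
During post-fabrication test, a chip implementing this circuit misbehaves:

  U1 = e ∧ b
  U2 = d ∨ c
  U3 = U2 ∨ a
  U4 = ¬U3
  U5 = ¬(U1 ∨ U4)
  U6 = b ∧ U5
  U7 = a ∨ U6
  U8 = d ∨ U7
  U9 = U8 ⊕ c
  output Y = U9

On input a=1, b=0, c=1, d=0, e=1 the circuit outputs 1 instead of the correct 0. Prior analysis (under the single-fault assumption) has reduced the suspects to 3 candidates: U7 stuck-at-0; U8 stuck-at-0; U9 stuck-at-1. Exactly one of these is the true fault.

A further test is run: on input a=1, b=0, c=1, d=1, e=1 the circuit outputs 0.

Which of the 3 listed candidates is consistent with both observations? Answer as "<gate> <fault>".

Evaluate each candidate on input a=1, b=0, c=1, d=1, e=1:
  U7 stuck-at-0: U1=0, U2=1, U3=1, U4=0, U5=1, U6=0, U7=0 [stuck-at-0], U8=1, U9=0 → 0 — matches
  U8 stuck-at-0: U1=0, U2=1, U3=1, U4=0, U5=1, U6=0, U7=1, U8=0 [stuck-at-0], U9=1 → 1 — eliminated
  U9 stuck-at-1: U1=0, U2=1, U3=1, U4=0, U5=1, U6=0, U7=1, U8=1, U9=1 [stuck-at-1] → 1 — eliminated
Only U7 stuck-at-0 reproduces the observed 0.

U7 stuck-at-0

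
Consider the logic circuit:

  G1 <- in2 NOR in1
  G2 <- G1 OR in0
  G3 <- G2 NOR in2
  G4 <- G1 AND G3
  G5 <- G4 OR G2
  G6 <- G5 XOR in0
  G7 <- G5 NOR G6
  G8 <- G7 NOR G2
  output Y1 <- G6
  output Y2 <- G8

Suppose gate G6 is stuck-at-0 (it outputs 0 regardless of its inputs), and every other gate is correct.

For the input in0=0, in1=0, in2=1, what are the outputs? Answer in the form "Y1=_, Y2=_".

Y1=0, Y2=0

Propagate with G6 forced: G1=0, G2=0, G3=0, G4=0, G5=0, G6=0 [stuck-at-0], G7=1, G8=0.
So the outputs are Y1=0, Y2=0. (Same as the fault-free value — the fault is masked on this input.)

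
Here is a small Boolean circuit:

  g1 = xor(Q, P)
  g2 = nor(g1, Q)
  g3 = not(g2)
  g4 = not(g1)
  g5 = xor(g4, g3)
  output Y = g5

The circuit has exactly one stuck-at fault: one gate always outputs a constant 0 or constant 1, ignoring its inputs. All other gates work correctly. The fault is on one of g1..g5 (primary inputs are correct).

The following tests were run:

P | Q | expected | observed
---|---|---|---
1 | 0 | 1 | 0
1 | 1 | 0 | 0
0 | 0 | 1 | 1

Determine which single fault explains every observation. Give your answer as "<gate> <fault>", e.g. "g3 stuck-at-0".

g4 stuck-at-1

Fault-free values for test 1 (P=1, Q=0): g1=1, g2=0, g3=1, g4=0, g5=1, giving Y=1. Observed 0.
Test 1: faults giving observed 0 are {g2 stuck-at-1, g3 stuck-at-0, g4 stuck-at-1, g5 stuck-at-0}.
Test 2 (P=1, Q=1): fault-free g1=0, g2=0, g3=1, g4=1, g5=0 → 0; observed 0. Eliminates g2 stuck-at-1, g3 stuck-at-0.
Test 3 (P=0, Q=0): fault-free g1=0, g2=1, g3=0, g4=1, g5=1 → 1; observed 1. Eliminates g5 stuck-at-0.
Only g4 stuck-at-1 is consistent with every test.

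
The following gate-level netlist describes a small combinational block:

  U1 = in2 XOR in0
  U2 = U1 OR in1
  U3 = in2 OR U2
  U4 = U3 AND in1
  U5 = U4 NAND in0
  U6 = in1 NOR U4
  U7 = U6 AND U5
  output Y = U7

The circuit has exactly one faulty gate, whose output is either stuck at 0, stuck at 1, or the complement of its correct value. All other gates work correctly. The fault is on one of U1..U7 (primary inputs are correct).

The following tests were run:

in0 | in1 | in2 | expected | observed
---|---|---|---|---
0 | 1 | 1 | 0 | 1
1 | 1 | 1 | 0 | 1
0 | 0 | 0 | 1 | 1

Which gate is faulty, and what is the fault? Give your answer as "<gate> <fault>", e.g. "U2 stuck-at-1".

Fault-free values for test 1 (in0=0, in1=1, in2=1): U1=1, U2=1, U3=1, U4=1, U5=1, U6=0, U7=0, giving Y=0. Observed 1.
Test 1: faults giving observed 1 are {U6 stuck-at-1, U6 inverted output, U7 stuck-at-1, U7 inverted output}.
Test 2 (in0=1, in1=1, in2=1): fault-free U1=0, U2=1, U3=1, U4=1, U5=0, U6=0, U7=0 → 0; observed 1. Eliminates U6 stuck-at-1, U6 inverted output.
Test 3 (in0=0, in1=0, in2=0): fault-free U1=0, U2=0, U3=0, U4=0, U5=1, U6=1, U7=1 → 1; observed 1. Eliminates U7 inverted output.
Only U7 stuck-at-1 is consistent with every test.

U7 stuck-at-1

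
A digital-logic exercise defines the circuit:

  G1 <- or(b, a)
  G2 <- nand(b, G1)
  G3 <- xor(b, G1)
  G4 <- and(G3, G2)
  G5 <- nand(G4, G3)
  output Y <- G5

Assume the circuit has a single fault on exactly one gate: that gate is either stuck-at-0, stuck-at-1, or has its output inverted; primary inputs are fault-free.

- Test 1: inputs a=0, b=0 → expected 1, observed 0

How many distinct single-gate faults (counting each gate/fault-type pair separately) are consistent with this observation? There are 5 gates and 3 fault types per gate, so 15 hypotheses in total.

6

Fault-free: G1=0, G2=1, G3=0, G4=0, G5=1 → 1. Observed 0.
  G1: stuck-at-1, inverted output ✓; others ✗
  G2: none of the 3 fault types match ✗
  G3: stuck-at-1, inverted output ✓; others ✗
  G4: none of the 3 fault types match ✗
  G5: stuck-at-0, inverted output ✓; others ✗
Consistent faults: {G1 stuck-at-1, G1 inverted output, G3 stuck-at-1, G3 inverted output, G5 stuck-at-0, G5 inverted output} — 6 in all.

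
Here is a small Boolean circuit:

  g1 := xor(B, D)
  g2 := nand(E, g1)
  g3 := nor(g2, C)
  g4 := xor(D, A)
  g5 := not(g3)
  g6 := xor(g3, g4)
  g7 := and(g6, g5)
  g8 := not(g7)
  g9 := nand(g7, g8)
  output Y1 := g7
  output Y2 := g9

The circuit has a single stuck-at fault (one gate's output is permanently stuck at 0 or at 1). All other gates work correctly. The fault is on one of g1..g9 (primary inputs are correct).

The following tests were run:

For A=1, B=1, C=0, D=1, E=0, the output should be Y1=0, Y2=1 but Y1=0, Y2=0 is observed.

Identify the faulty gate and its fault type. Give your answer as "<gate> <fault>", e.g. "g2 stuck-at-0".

Fault-free values for test 1 (A=1, B=1, C=0, D=1, E=0): g1=0, g2=1, g3=0, g4=0, g5=1, g6=0, g7=0, g8=1, g9=1, giving Y1=0, Y2=1. Observed Y1=0, Y2=0.
Test 1: faults giving observed Y1=0, Y2=0 are {g9 stuck-at-0}.
Only g9 stuck-at-0 is consistent with every test.

g9 stuck-at-0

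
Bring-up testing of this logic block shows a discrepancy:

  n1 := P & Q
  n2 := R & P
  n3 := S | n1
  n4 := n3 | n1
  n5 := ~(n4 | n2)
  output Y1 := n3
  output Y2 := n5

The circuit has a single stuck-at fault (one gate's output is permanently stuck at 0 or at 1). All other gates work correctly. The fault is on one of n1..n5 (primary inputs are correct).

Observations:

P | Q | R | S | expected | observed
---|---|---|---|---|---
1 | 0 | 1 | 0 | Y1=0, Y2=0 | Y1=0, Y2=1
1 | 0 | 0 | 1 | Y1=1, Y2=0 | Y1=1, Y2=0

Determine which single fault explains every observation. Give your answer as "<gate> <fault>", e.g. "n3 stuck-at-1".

Fault-free values for test 1 (P=1, Q=0, R=1, S=0): n1=0, n2=1, n3=0, n4=0, n5=0, giving Y1=0, Y2=0. Observed Y1=0, Y2=1.
Test 1: faults giving observed Y1=0, Y2=1 are {n2 stuck-at-0, n5 stuck-at-1}.
Test 2 (P=1, Q=0, R=0, S=1): fault-free n1=0, n2=0, n3=1, n4=1, n5=0 → Y1=1, Y2=0; observed Y1=1, Y2=0. Eliminates n5 stuck-at-1.
Only n2 stuck-at-0 is consistent with every test.

n2 stuck-at-0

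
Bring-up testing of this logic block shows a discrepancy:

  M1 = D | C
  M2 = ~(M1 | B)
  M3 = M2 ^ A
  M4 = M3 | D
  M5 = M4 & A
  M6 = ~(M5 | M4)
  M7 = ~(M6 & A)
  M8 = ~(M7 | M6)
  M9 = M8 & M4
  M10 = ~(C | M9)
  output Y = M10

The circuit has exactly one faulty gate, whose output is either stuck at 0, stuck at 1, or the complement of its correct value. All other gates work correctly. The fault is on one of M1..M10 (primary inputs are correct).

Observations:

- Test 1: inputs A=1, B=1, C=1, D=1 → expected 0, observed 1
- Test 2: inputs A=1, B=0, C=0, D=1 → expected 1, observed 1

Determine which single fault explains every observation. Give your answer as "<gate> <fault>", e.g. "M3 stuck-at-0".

M10 stuck-at-1

Fault-free values for test 1 (A=1, B=1, C=1, D=1): M1=1, M2=0, M3=1, M4=1, M5=1, M6=0, M7=1, M8=0, M9=0, M10=0, giving Y=0. Observed 1.
Test 1: faults giving observed 1 are {M10 stuck-at-1, M10 inverted output}.
Test 2 (A=1, B=0, C=0, D=1): fault-free M1=1, M2=0, M3=1, M4=1, M5=1, M6=0, M7=1, M8=0, M9=0, M10=1 → 1; observed 1. Eliminates M10 inverted output.
Only M10 stuck-at-1 is consistent with every test.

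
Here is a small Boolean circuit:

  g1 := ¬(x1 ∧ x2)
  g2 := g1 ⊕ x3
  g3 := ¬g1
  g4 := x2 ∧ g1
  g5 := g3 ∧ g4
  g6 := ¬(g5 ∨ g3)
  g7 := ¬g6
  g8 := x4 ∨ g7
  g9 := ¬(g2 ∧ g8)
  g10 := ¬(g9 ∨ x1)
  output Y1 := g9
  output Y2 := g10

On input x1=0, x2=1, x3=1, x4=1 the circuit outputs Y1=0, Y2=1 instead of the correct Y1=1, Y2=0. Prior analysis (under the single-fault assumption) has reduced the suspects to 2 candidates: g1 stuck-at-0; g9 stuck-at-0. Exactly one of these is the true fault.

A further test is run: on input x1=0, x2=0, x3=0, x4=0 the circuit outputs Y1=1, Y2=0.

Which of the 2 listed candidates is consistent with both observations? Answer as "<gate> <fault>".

g1 stuck-at-0

Evaluate each candidate on input x1=0, x2=0, x3=0, x4=0:
  g1 stuck-at-0: g1=0 [stuck-at-0], g2=0, g3=1, g4=0, g5=0, g6=0, g7=1, g8=1, g9=1, g10=0 → Y1=1, Y2=0 — matches
  g9 stuck-at-0: g1=1, g2=1, g3=0, g4=0, g5=0, g6=1, g7=0, g8=0, g9=0 [stuck-at-0], g10=1 → Y1=0, Y2=1 — eliminated
Only g1 stuck-at-0 reproduces the observed Y1=1, Y2=0.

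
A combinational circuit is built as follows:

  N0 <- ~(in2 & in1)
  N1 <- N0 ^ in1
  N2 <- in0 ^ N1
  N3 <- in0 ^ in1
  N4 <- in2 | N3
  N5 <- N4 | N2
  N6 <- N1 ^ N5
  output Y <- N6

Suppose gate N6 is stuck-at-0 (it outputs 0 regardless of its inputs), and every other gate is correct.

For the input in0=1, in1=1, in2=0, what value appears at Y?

Propagate with N6 forced: N0=1, N1=0, N2=1, N3=0, N4=0, N5=1, N6=0 [stuck-at-0].
So Y = 0. (Without the fault it would be 1.)

0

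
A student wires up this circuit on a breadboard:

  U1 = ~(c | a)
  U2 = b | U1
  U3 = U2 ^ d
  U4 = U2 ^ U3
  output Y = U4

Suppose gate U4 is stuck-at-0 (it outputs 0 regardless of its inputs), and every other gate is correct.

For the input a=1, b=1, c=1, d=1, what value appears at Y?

Propagate with U4 forced: U1=0, U2=1, U3=0, U4=0 [stuck-at-0].
So Y = 0. (Without the fault it would be 1.)

0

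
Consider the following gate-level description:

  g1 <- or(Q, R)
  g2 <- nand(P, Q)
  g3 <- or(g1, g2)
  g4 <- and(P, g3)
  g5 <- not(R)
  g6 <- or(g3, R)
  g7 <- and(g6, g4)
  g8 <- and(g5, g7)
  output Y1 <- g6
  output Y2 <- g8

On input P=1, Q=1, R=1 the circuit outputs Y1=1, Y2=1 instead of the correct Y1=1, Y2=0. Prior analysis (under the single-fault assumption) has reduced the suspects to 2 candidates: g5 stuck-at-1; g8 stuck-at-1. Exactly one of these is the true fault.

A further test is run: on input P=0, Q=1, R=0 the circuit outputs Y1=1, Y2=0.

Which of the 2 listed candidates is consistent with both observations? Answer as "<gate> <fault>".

g5 stuck-at-1

Evaluate each candidate on input P=0, Q=1, R=0:
  g5 stuck-at-1: g1=1, g2=1, g3=1, g4=0, g5=1 [stuck-at-1], g6=1, g7=0, g8=0 → Y1=1, Y2=0 — matches
  g8 stuck-at-1: g1=1, g2=1, g3=1, g4=0, g5=1, g6=1, g7=0, g8=1 [stuck-at-1] → Y1=1, Y2=1 — eliminated
Only g5 stuck-at-1 reproduces the observed Y1=1, Y2=0.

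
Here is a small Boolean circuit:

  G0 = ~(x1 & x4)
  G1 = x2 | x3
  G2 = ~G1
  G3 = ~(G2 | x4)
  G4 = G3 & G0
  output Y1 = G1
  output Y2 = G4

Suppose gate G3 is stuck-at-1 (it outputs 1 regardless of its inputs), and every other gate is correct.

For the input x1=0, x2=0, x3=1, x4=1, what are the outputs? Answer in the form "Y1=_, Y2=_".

Propagate with G3 forced: G0=1, G1=1, G2=0, G3=1 [stuck-at-1], G4=1.
So the outputs are Y1=1, Y2=1. (Without the fault they would be Y1=1, Y2=0.)

Y1=1, Y2=1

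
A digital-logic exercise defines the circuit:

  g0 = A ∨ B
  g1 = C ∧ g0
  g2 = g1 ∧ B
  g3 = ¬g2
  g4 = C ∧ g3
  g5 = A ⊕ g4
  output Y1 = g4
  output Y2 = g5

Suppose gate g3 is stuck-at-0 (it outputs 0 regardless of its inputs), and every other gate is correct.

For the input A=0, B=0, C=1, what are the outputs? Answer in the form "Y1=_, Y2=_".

Y1=0, Y2=0

Propagate with g3 forced: g0=0, g1=0, g2=0, g3=0 [stuck-at-0], g4=0, g5=0.
So the outputs are Y1=0, Y2=0. (Without the fault they would be Y1=1, Y2=1.)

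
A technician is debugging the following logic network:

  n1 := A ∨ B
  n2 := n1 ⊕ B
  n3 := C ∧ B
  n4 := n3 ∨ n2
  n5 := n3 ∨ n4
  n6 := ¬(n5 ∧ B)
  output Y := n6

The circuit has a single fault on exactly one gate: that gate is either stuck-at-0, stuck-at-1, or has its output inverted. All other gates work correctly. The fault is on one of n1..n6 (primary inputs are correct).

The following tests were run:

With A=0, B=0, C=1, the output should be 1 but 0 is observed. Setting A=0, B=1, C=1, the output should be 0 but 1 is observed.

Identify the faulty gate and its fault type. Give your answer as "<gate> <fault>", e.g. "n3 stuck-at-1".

n6 inverted output

Fault-free values for test 1 (A=0, B=0, C=1): n1=0, n2=0, n3=0, n4=0, n5=0, n6=1, giving Y=1. Observed 0.
Test 1: faults giving observed 0 are {n6 stuck-at-0, n6 inverted output}.
Test 2 (A=0, B=1, C=1): fault-free n1=1, n2=0, n3=1, n4=1, n5=1, n6=0 → 0; observed 1. Eliminates n6 stuck-at-0.
Only n6 inverted output is consistent with every test.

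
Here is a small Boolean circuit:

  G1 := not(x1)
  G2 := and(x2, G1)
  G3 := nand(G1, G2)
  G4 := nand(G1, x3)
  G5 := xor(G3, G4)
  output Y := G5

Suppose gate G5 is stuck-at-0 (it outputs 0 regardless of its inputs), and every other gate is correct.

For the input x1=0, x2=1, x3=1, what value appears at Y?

Propagate with G5 forced: G1=1, G2=1, G3=0, G4=0, G5=0 [stuck-at-0].
So Y = 0. (Same as the fault-free value — the fault is masked on this input.)

0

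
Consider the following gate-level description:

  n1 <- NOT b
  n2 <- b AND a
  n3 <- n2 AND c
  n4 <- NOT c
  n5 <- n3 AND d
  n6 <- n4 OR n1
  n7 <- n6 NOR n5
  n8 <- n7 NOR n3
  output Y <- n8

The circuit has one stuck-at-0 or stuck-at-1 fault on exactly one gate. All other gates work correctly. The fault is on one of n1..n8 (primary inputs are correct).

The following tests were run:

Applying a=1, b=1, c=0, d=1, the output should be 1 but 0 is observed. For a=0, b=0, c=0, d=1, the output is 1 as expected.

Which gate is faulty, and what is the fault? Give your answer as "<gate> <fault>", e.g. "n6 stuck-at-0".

Fault-free values for test 1 (a=1, b=1, c=0, d=1): n1=0, n2=1, n3=0, n4=1, n5=0, n6=1, n7=0, n8=1, giving Y=1. Observed 0.
Test 1: faults giving observed 0 are {n3 stuck-at-1, n4 stuck-at-0, n6 stuck-at-0, n7 stuck-at-1, n8 stuck-at-0}.
Test 2 (a=0, b=0, c=0, d=1): fault-free n1=1, n2=0, n3=0, n4=1, n5=0, n6=1, n7=0, n8=1 → 1; observed 1. Eliminates n3 stuck-at-1, n6 stuck-at-0, n7 stuck-at-1, n8 stuck-at-0.
Only n4 stuck-at-0 is consistent with every test.

n4 stuck-at-0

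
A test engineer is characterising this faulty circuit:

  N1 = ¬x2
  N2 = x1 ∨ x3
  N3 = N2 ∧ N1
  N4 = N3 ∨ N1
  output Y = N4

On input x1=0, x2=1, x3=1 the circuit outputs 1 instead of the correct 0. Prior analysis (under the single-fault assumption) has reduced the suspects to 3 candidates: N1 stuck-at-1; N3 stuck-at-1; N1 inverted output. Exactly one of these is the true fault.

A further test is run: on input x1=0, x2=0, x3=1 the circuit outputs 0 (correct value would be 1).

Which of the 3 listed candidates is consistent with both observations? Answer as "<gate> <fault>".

Evaluate each candidate on input x1=0, x2=0, x3=1:
  N1 stuck-at-1: N1=1 [stuck-at-1], N2=1, N3=1, N4=1 → 1 — eliminated
  N3 stuck-at-1: N1=1, N2=1, N3=1 [stuck-at-1], N4=1 → 1 — eliminated
  N1 inverted output: N1=0 [inverted output], N2=1, N3=0, N4=0 → 0 — matches
Only N1 inverted output reproduces the observed 0.

N1 inverted output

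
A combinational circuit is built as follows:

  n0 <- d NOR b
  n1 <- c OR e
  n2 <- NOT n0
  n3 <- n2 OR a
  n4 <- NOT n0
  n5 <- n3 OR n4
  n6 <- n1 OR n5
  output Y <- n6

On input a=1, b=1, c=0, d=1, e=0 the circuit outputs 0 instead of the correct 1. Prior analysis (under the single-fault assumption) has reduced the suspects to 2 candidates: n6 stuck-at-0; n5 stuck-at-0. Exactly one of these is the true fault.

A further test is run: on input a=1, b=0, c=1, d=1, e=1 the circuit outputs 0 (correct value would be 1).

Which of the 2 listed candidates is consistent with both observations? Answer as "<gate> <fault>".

Evaluate each candidate on input a=1, b=0, c=1, d=1, e=1:
  n6 stuck-at-0: n0=0, n1=1, n2=1, n3=1, n4=1, n5=1, n6=0 [stuck-at-0] → 0 — matches
  n5 stuck-at-0: n0=0, n1=1, n2=1, n3=1, n4=1, n5=0 [stuck-at-0], n6=1 → 1 — eliminated
Only n6 stuck-at-0 reproduces the observed 0.

n6 stuck-at-0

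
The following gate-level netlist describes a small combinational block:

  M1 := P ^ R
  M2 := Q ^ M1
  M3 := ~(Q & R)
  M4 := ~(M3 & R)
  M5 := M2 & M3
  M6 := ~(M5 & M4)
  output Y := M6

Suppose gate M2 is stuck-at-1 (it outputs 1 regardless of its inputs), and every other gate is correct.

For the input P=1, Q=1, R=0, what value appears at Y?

Propagate with M2 forced: M1=1, M2=1 [stuck-at-1], M3=1, M4=1, M5=1, M6=0.
So Y = 0. (Without the fault it would be 1.)

0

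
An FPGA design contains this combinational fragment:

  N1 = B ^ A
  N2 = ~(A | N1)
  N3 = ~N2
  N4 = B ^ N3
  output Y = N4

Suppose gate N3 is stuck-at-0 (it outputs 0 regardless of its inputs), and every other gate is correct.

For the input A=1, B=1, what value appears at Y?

Propagate with N3 forced: N1=0, N2=0, N3=0 [stuck-at-0], N4=1.
So Y = 1. (Without the fault it would be 0.)

1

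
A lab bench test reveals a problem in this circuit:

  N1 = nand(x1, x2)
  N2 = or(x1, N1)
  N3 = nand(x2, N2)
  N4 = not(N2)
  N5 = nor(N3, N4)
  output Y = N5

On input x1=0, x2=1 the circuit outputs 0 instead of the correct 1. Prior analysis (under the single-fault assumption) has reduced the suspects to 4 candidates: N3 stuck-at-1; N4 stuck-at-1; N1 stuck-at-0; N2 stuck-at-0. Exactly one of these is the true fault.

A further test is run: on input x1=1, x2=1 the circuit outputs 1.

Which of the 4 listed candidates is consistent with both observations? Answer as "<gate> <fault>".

N1 stuck-at-0

Evaluate each candidate on input x1=1, x2=1:
  N3 stuck-at-1: N1=0, N2=1, N3=1 [stuck-at-1], N4=0, N5=0 → 0 — eliminated
  N4 stuck-at-1: N1=0, N2=1, N3=0, N4=1 [stuck-at-1], N5=0 → 0 — eliminated
  N1 stuck-at-0: N1=0 [stuck-at-0], N2=1, N3=0, N4=0, N5=1 → 1 — matches
  N2 stuck-at-0: N1=0, N2=0 [stuck-at-0], N3=1, N4=1, N5=0 → 0 — eliminated
Only N1 stuck-at-0 reproduces the observed 1.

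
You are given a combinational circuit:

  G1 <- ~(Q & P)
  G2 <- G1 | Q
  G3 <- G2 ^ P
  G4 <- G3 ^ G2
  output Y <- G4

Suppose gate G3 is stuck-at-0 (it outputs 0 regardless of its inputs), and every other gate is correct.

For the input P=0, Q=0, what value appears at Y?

1

Propagate with G3 forced: G1=1, G2=1, G3=0 [stuck-at-0], G4=1.
So Y = 1. (Without the fault it would be 0.)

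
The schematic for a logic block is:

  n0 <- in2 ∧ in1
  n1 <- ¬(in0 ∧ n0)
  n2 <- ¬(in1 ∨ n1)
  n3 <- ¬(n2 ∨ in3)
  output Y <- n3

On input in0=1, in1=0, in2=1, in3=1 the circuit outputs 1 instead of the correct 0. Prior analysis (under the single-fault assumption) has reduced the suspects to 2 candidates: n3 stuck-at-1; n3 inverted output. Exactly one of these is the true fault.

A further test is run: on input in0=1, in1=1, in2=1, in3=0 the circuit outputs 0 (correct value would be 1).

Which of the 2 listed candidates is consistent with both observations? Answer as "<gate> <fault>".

Evaluate each candidate on input in0=1, in1=1, in2=1, in3=0:
  n3 stuck-at-1: n0=1, n1=0, n2=0, n3=1 [stuck-at-1] → 1 — eliminated
  n3 inverted output: n0=1, n1=0, n2=0, n3=0 [inverted output] → 0 — matches
Only n3 inverted output reproduces the observed 0.

n3 inverted output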